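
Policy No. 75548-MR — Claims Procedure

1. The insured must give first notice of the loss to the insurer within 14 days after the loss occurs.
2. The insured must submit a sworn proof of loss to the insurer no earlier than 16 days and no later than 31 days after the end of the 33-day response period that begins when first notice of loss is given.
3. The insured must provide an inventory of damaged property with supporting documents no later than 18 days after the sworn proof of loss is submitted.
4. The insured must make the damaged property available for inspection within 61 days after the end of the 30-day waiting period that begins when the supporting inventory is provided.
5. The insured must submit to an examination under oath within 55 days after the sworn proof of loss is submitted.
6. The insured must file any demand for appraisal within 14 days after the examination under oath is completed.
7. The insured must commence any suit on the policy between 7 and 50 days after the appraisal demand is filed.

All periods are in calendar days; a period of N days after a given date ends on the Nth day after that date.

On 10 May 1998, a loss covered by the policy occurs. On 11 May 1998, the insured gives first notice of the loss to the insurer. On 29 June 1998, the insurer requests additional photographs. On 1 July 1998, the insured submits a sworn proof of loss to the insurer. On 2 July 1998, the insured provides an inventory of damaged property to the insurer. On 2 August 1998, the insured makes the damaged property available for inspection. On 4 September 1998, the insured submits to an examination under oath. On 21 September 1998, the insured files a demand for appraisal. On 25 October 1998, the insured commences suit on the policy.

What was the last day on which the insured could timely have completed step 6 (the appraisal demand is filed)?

18 September 1998

Step 6 runs from 4 September 1998, when the examination under oath is completed. 14 days after 4 September 1998 is 18 September 1998.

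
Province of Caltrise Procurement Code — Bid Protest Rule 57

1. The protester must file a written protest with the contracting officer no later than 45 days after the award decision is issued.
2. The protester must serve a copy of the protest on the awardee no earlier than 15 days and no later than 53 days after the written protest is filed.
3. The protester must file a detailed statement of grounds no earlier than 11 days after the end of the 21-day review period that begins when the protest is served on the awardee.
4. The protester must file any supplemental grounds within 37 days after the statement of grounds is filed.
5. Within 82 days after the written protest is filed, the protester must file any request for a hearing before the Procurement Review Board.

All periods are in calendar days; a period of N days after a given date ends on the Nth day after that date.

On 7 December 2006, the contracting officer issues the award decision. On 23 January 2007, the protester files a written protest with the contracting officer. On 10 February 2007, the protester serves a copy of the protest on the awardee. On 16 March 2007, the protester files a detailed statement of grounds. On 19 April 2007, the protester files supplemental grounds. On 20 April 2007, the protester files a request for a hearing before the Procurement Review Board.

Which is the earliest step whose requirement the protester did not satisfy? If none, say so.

Step 1

Step 1 — counting 45 days from 7 December 2006 (when the award decision is issued) gives a deadline of 21 January 2007; 23 January 2007 misses that deadline by 2 days.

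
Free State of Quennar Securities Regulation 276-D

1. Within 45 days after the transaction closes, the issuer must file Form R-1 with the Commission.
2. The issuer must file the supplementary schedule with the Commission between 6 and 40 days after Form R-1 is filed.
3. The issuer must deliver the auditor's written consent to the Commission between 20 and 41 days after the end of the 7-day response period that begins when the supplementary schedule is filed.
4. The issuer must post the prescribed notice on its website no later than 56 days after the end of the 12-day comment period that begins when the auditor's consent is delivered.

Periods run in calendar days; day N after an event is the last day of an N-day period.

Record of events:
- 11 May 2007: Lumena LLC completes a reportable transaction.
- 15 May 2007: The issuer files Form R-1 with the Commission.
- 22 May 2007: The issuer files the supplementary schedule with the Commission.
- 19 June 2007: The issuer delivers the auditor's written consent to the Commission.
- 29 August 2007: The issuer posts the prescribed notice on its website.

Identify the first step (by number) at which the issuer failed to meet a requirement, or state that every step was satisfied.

Step 4

Step 1: 45 days after 11 May 2007 (when the transaction closes) is 25 June 2007; 15 May 2007 is within that limit.
Step 2: the window is 6–40 days after 15 May 2007 (when Form R-1 is filed), so 21 May 2007 through 24 June 2007; 22 May 2007 falls inside that range.
Step 3: the window is 20–41 days after 29 May 2007 (end of the 7-day response period, which began when the supplementary schedule is filed on 22 May 2007), so 18 June 2007 through 9 July 2007; done 19 June 2007, which is between those dates.
Step 4: 56 days after 1 July 2007 (end of the 12-day comment period, which began when the auditor's consent is delivered on 19 June 2007) is 26 August 2007; not done until 29 August 2007, 3 days after the deadline.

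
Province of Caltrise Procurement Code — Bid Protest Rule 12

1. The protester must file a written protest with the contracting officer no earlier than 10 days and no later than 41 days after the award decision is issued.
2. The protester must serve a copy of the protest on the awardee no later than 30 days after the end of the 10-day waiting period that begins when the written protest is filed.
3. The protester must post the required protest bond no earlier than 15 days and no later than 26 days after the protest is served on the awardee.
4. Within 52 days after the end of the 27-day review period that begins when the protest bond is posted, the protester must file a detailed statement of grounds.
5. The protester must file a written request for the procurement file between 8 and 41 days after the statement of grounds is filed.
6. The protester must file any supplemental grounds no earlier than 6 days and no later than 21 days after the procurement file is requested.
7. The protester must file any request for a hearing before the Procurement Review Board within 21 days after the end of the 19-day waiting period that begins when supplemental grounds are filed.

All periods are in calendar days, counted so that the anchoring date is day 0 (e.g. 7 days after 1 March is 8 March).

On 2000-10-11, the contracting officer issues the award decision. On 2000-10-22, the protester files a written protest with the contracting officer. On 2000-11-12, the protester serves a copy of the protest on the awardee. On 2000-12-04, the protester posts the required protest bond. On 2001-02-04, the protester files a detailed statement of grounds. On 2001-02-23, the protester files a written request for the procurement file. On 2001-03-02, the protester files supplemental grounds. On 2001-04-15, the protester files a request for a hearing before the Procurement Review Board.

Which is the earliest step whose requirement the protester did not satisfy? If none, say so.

Step 1: the window is 10–41 days after 2000-10-11 (when the award decision is issued), so 2000-10-21 through 2000-11-21; 2000-10-22 falls inside that range.
Step 2: 30 days after 2000-11-01 (end of the 10-day waiting period, which began when the written protest is filed on 2000-10-22) is 2000-12-01; completed 2000-11-12, before the deadline.
Step 3: the window is 15–26 days after 2000-11-12 (when the protest is served on the awardee), so 2000-11-27 through 2000-12-08; done 2000-12-04 — within the window.
Step 4: 52 days after 2000-12-31 (end of the 27-day review period, which began when the protest bond is posted on 2000-12-04) is 2001-02-21; 2001-02-04 is within that limit.
Step 5: the window is 8–41 days after 2001-02-04 (when the statement of grounds is filed), so 2001-02-12 through 2001-03-17; done 2001-02-23, which is between those dates.
Step 6: the window is 6–21 days after 2001-02-23 (when the procurement file is requested), so 2001-03-01 through 2001-03-16; done 2001-03-02 — within the window.
Step 7: 21 days after 2001-03-21 (end of the 19-day waiting period, which began when supplemental grounds are filed on 2001-03-02) is 2001-04-11; not done until 2001-04-15, 4 days after the deadline.

Step 7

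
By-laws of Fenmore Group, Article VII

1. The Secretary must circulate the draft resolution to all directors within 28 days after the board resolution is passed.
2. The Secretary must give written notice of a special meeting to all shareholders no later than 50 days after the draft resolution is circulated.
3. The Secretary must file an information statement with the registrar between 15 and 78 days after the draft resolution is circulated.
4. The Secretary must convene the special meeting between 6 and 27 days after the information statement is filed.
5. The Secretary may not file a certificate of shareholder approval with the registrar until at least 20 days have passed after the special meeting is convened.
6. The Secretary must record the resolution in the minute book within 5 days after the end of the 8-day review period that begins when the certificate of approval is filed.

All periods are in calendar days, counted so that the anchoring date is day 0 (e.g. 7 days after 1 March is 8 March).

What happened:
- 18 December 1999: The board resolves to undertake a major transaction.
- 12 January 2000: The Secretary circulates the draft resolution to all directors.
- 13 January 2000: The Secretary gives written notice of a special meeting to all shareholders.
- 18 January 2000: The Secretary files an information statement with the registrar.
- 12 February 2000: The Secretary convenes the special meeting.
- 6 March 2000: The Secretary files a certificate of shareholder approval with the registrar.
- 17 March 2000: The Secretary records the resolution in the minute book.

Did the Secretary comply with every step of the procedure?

Step 1: 28 days after 18 December 1999 (when the board resolution is passed) is 15 January 2000; done 12 January 2000 — timely.
Step 2: 50 days after 12 January 2000 (when the draft resolution is circulated) is 2 March 2000; completed 13 January 2000, before the deadline.
Step 3: the window is 15–78 days after 12 January 2000 (when the draft resolution is circulated), so 27 January 2000 through 30 March 2000; done 18 January 2000 — 9 days before the window opened.

No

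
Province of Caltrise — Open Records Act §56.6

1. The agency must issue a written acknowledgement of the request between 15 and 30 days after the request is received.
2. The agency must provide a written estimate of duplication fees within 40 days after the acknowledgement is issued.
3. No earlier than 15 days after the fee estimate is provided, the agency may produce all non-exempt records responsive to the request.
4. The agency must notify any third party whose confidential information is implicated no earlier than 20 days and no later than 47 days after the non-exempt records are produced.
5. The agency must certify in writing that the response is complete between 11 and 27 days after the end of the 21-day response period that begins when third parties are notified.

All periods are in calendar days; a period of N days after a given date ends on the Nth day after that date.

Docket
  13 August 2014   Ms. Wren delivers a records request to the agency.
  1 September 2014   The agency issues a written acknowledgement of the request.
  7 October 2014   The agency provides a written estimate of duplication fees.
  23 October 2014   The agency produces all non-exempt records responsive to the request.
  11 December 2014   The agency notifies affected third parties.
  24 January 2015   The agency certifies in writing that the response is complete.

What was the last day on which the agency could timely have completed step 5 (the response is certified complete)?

28 January 2015

Third parties are notified on 11 December 2014; the 21-day response period therefore ends 1 January 2015, and step 5 runs from that date. The window is 11–27 days after 1 January 2015; it closes on 28 January 2015.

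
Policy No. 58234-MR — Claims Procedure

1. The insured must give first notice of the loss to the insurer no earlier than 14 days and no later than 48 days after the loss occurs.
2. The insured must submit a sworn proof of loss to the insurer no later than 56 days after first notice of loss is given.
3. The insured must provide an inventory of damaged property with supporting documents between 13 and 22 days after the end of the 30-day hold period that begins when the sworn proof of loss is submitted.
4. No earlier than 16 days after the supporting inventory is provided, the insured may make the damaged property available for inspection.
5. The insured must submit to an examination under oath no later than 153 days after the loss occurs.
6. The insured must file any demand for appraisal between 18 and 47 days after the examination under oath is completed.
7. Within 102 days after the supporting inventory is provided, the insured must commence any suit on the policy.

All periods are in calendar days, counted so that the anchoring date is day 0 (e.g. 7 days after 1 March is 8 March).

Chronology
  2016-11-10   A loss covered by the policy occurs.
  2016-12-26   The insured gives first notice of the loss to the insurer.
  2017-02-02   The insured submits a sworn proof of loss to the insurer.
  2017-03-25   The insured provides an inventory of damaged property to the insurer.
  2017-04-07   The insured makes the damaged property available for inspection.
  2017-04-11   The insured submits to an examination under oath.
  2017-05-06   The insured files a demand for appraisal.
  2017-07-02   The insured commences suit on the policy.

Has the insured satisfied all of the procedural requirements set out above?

No

Step 1: the window is 14–48 days after 2016-11-10 (when the loss occurs), so 2016-11-24 through 2016-12-28; done 2016-12-26 — within the window.
Step 2: 56 days after 2016-12-26 (when first notice of loss is given) is 2017-02-20; completed 2017-02-02, before the deadline.
Step 3: the window is 13–22 days after 2017-03-04 (end of the 30-day hold period, which began when the sworn proof of loss is submitted on 2017-02-02), so 2017-03-17 through 2017-03-26; done 2017-03-25 — within the window.
Step 4: the earliest permitted date is 16 days after 2017-03-25 (when the supporting inventory is provided), i.e. 2017-04-10; acted on 2017-04-07, 3 days prematurely.
No need to go further; step 4 was not satisfied.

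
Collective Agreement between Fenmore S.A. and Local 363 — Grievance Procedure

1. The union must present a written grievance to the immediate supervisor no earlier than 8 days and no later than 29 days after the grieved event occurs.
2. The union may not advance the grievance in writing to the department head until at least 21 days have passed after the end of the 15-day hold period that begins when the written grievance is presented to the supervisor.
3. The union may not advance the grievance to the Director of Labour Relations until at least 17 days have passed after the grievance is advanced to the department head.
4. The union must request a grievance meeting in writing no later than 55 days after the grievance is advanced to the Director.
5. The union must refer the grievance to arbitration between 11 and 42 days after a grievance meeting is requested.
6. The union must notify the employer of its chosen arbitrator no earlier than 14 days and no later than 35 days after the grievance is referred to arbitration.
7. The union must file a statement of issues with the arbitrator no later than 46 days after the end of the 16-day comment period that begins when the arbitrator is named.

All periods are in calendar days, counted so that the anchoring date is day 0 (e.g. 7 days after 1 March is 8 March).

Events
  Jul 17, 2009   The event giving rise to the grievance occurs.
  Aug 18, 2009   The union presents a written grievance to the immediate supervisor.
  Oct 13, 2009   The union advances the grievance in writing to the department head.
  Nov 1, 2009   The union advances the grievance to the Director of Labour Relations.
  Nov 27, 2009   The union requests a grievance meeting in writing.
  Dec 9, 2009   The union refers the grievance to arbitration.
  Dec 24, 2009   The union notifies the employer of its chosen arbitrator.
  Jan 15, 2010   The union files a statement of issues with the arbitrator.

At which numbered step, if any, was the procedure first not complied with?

(1) the permitted window runs from Jul 17, 2009 + 8 = Jul 25, 2009 to Jul 17, 2009 + 29 = Aug 15, 2009; Aug 18, 2009 is 3 days past the end of the window.

Step 1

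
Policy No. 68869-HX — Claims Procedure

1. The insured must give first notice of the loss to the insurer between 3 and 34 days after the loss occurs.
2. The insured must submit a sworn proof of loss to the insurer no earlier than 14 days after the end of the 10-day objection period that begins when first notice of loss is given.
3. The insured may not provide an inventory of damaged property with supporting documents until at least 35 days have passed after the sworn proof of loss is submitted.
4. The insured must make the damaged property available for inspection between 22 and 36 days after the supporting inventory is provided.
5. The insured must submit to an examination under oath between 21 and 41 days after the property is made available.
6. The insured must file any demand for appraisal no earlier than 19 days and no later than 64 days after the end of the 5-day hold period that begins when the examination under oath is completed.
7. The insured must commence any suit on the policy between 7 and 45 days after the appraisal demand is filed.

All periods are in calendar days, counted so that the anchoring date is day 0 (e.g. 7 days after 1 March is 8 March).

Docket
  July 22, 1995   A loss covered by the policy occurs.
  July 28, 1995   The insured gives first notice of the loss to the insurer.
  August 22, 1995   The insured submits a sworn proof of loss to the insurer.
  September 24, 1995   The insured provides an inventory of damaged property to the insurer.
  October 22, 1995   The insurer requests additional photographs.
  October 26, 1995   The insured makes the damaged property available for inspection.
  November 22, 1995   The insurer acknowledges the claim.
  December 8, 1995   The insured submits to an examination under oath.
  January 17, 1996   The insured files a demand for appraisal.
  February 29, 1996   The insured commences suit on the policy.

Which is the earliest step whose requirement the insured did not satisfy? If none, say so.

Step 1 — 3 and 34 days from July 22, 1995 (when the loss occurs) are July 25, 1995 and August 25, 1995 respectively; done July 28, 1995, which is between those dates.
Step 2 — must wait 14 days from August 7, 1995 (end of the 10-day objection period, which began when first notice of loss is given on July 28, 1995), so not before August 21, 1995; done August 22, 1995 — permitted.
Step 3 — must wait 35 days from August 22, 1995 (when the sworn proof of loss is submitted), so not before September 26, 1995; done September 24, 1995 — 2 days too early.
That is the first point of non-compliance.

Step 3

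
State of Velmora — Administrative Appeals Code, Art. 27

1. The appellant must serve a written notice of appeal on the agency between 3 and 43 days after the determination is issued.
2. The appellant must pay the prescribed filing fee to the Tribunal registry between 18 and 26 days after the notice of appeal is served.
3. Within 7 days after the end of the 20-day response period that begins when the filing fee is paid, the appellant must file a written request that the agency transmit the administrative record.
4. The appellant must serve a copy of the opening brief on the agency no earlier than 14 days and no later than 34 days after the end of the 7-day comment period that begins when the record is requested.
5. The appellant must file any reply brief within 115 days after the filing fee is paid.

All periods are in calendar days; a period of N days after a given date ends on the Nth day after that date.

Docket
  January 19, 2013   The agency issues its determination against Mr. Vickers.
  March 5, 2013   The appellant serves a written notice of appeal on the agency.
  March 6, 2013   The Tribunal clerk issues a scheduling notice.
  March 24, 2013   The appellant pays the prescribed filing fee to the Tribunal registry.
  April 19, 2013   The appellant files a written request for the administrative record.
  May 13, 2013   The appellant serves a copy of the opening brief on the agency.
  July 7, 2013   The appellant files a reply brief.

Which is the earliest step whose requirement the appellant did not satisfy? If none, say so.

Step 1

Step 1: the window is 3–43 days after January 19, 2013 (when the determination is issued), so January 22, 2013 through March 3, 2013; done March 5, 2013 — 2 days after the window closed.
The analysis stops there.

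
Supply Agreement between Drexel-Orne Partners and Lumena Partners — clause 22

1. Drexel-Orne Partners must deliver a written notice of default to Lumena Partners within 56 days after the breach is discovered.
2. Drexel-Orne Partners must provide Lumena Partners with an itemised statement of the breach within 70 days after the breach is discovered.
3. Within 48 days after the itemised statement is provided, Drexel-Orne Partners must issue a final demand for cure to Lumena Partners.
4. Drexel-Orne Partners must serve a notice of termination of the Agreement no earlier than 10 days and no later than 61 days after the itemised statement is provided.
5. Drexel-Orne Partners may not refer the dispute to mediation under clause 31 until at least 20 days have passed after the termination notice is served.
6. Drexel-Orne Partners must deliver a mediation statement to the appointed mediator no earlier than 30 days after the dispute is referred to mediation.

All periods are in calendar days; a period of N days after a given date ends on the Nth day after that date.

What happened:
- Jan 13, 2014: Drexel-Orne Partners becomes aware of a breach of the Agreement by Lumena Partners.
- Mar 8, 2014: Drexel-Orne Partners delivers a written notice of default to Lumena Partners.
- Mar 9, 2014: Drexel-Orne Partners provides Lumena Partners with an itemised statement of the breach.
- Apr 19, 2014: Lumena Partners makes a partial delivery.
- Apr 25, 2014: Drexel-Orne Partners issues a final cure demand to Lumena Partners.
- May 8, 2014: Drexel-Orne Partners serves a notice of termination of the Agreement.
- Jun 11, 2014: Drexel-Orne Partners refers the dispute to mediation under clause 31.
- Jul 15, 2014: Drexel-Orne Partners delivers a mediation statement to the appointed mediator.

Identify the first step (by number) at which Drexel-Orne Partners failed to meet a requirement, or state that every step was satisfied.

Step 1: 56 days after Jan 13, 2014 (when the breach is discovered) is Mar 10, 2014; completed Mar 8, 2014, before the deadline.
Step 2: 70 days after Jan 13, 2014 (when the breach is discovered) is Mar 24, 2014; done Mar 9, 2014 — timely.
Step 3: 48 days after Mar 9, 2014 (when the itemised statement is provided) is Apr 26, 2014; done Apr 25, 2014 — timely.
Step 4: the window is 10–61 days after Mar 9, 2014 (when the itemised statement is provided), so Mar 19, 2014 through May 9, 2014; May 8, 2014 falls inside that range.
Step 5: the earliest permitted date is 20 days after May 8, 2014 (when the termination notice is served), i.e. May 28, 2014; Jun 11, 2014 is on or after that date.
Step 6: the earliest permitted date is 30 days after Jun 11, 2014 (when the dispute is referred to mediation), i.e. Jul 11, 2014; done Jul 15, 2014, after the minimum wait.

None — every step was satisfied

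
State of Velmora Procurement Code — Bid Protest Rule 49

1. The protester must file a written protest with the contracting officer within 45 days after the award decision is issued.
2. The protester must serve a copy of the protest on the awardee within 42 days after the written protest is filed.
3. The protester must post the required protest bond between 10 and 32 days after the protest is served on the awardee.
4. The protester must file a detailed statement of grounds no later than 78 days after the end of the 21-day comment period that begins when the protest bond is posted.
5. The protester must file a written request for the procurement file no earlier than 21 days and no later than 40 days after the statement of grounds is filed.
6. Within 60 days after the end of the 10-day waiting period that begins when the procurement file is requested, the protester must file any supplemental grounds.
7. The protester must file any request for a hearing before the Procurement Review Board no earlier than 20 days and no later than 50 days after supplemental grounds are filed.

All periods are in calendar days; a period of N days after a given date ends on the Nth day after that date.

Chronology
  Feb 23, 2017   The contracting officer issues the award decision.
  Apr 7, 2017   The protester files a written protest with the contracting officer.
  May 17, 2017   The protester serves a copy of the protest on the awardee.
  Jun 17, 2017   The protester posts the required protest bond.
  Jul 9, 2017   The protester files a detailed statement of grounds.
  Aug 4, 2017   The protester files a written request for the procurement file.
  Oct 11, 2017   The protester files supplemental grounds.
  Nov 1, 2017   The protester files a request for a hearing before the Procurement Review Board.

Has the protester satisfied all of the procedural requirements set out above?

Yes

Step 1: 45 days after Feb 23, 2017 (when the award decision is issued) is Apr 9, 2017; Apr 7, 2017 is within that limit.
Step 2: 42 days after Apr 7, 2017 (when the written protest is filed) is May 19, 2017; done May 17, 2017 — timely.
Step 3: the window is 10–32 days after May 17, 2017 (when the protest is served on the awardee), so May 27, 2017 through Jun 18, 2017; done Jun 17, 2017, which is between those dates.
Step 4: 78 days after Jul 8, 2017 (end of the 21-day comment period, which began when the protest bond is posted on Jun 17, 2017) is Sep 24, 2017; done Jul 9, 2017 — timely.
Step 5: the window is 21–40 days after Jul 9, 2017 (when the statement of grounds is filed), so Jul 30, 2017 through Aug 18, 2017; done Aug 4, 2017, which is between those dates.
Step 6: 60 days after Aug 14, 2017 (end of the 10-day waiting period, which began when the procurement file is requested on Aug 4, 2017) is Oct 13, 2017; done Oct 11, 2017 — timely.
Step 7: the window is 20–50 days after Oct 11, 2017 (when supplemental grounds are filed), so Oct 31, 2017 through Nov 30, 2017; Nov 1, 2017 falls inside that range.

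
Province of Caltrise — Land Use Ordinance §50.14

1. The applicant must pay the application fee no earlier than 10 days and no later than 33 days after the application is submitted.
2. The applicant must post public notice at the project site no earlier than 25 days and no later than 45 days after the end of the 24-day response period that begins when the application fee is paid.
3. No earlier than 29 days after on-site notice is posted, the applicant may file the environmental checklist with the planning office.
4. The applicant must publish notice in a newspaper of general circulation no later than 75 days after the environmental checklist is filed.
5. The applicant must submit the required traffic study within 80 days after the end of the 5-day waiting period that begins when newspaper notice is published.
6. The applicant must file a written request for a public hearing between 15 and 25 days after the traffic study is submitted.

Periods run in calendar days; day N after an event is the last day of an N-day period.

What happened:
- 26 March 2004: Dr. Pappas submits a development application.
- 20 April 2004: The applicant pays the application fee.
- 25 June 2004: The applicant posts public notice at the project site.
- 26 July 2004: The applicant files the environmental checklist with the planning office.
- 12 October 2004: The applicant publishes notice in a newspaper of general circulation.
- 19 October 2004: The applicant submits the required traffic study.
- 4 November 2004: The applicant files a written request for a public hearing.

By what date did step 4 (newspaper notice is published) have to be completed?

9 October 2004

Step 4 runs from 26 July 2004, when the environmental checklist is filed. 75 days after 26 July 2004 is 9 October 2004.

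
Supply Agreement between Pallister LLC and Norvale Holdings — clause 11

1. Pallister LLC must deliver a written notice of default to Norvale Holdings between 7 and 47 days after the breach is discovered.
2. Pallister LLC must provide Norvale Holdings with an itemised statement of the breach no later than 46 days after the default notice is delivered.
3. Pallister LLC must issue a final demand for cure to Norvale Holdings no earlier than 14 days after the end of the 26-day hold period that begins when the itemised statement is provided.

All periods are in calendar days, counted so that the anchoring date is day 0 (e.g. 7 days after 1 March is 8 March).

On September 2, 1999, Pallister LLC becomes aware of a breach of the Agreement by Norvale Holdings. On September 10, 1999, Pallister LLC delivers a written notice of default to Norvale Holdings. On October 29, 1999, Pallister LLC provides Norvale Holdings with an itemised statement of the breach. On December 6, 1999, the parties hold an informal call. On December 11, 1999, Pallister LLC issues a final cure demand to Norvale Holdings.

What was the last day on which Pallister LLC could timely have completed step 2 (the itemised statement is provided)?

October 26, 1999

Step 2 runs from September 10, 1999, when the default notice is delivered. 46 days after September 10, 1999 is October 26, 1999.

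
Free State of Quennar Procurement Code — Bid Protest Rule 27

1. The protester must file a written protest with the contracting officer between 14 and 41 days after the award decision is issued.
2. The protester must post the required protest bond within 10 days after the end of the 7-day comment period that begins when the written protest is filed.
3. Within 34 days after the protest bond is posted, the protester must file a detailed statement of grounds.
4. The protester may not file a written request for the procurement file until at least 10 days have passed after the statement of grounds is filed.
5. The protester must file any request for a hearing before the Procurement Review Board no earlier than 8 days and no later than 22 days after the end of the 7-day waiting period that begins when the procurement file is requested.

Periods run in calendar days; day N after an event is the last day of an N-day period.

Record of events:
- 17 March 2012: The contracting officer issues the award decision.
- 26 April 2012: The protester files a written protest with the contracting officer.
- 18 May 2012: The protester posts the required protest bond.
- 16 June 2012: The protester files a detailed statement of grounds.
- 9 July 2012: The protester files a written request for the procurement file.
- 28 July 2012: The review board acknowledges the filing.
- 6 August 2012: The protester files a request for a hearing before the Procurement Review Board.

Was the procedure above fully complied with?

(1) the permitted window runs from 17 March 2012 + 14 = 31 March 2012 to 17 March 2012 + 41 = 27 April 2012; 26 April 2012 falls inside that range.
(2) due by 3 May 2012 + 10 days = 13 May 2012; not done until 18 May 2012, 5 days after the deadline.

No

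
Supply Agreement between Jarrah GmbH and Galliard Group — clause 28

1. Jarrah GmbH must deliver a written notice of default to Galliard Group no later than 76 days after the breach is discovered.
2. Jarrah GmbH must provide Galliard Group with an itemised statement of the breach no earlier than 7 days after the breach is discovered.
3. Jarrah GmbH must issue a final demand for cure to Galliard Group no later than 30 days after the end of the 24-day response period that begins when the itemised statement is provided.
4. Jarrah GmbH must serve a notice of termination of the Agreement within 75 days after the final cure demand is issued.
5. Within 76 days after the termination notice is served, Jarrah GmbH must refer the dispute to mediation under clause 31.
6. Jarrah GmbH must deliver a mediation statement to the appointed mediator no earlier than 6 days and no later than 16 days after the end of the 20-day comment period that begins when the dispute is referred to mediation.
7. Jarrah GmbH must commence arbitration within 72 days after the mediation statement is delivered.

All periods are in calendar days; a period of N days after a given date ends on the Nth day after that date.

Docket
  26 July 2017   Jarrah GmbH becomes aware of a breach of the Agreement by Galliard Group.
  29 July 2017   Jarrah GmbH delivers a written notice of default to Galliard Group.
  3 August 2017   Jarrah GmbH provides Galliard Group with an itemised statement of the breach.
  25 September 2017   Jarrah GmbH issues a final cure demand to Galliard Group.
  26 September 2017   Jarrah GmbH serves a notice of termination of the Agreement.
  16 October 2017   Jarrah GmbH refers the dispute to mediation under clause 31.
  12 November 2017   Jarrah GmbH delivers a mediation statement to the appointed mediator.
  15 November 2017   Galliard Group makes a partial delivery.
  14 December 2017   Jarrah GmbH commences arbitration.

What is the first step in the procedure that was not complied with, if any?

Step 1: 76 days after 26 July 2017 (when the breach is discovered) is 10 October 2017; completed 29 July 2017, before the deadline.
Step 2: the earliest permitted date is 7 days after 26 July 2017 (when the breach is discovered), i.e. 2 August 2017; done 3 August 2017, after the minimum wait.
Step 3: 30 days after 27 August 2017 (end of the 24-day response period, which began when the itemised statement is provided on 3 August 2017) is 26 September 2017; 25 September 2017 is within that limit.
Step 4: 75 days after 25 September 2017 (when the final cure demand is issued) is 9 December 2017; 26 September 2017 is within that limit.
Step 5: 76 days after 26 September 2017 (when the termination notice is served) is 11 December 2017; completed 16 October 2017, before the deadline.
Step 6: the window is 6–16 days after 5 November 2017 (end of the 20-day comment period, which began when the dispute is referred to mediation on 16 October 2017), so 11 November 2017 through 21 November 2017; 12 November 2017 falls inside that range.
Step 7: 72 days after 12 November 2017 (when the mediation statement is delivered) is 23 January 2018; 14 December 2017 is within that limit.

None — every step was satisfied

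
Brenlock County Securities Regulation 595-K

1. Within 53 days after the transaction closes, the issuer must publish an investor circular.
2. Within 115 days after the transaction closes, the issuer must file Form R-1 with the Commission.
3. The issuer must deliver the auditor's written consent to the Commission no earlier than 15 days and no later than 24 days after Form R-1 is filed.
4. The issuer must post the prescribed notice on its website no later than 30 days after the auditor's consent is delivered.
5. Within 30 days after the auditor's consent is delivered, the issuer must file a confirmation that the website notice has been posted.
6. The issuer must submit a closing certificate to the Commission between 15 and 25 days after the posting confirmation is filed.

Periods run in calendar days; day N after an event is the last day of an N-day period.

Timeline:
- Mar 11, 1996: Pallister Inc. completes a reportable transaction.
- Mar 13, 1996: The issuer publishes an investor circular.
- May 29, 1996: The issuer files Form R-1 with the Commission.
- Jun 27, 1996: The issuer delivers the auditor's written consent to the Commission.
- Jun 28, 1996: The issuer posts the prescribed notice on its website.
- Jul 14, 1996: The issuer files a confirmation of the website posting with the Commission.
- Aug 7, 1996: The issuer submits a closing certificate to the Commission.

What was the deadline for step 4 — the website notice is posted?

Step 4 runs from Jun 27, 1996, when the auditor's consent is delivered. 30 days after Jun 27, 1996 is Jul 27, 1996.

Jul 27, 1996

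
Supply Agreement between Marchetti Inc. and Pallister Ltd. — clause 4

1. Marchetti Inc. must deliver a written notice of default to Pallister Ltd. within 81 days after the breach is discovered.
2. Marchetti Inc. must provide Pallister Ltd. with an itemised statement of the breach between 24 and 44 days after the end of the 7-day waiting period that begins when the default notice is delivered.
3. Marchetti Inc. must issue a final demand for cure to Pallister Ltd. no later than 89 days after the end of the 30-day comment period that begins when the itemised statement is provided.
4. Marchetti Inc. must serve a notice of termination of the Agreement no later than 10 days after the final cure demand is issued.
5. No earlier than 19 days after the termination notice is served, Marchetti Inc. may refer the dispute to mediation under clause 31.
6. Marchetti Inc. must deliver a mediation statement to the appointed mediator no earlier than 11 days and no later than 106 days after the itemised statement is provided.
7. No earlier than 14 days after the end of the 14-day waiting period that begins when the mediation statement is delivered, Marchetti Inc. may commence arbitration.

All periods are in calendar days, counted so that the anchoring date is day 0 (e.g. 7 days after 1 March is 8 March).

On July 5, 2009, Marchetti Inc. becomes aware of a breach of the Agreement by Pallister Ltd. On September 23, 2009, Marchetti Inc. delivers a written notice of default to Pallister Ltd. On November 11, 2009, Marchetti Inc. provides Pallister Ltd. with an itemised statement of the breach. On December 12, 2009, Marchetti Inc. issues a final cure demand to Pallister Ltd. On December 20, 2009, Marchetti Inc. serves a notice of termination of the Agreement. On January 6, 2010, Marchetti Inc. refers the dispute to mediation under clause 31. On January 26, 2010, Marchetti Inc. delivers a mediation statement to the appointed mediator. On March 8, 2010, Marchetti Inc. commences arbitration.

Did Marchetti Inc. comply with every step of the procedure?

No

(1) due by July 5, 2009 + 81 days = September 24, 2009; September 23, 2009 is within that limit.
(2) the permitted window runs from September 30, 2009 + 24 = October 24, 2009 to September 30, 2009 + 44 = November 13, 2009; done November 11, 2009 — within the window.
(3) due by December 11, 2009 + 89 days = March 10, 2010; done December 12, 2009 — timely.
(4) due by December 12, 2009 + 10 days = December 22, 2009; completed December 20, 2009, before the deadline.
(5) permitted from December 20, 2009 + 19 days = January 8, 2010 onward; done January 6, 2010 — 2 days too early.
The procedure was therefore not followed at step 5.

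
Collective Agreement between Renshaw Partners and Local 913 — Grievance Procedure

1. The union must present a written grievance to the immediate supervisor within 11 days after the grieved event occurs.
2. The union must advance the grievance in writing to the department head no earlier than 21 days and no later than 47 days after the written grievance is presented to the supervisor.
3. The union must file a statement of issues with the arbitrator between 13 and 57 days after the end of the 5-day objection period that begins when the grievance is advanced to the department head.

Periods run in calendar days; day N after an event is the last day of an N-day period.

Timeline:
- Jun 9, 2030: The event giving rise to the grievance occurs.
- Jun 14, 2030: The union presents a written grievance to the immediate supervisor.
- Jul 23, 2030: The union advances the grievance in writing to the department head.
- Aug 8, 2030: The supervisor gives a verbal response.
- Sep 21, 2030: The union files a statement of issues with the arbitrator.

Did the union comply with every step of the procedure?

Yes

Step 1: 11 days after Jun 9, 2030 (when the grieved event occurs) is Jun 20, 2030; completed Jun 14, 2030, before the deadline.
Step 2: the window is 21–47 days after Jun 14, 2030 (when the written grievance is presented to the supervisor), so Jul 5, 2030 through Jul 31, 2030; Jul 23, 2030 falls inside that range.
Step 3: the window is 13–57 days after Jul 28, 2030 (end of the 5-day objection period, which began when the grievance is advanced to the department head on Jul 23, 2030), so Aug 10, 2030 through Sep 23, 2030; done Sep 21, 2030 — within the window.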